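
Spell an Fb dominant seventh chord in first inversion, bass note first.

Ab, Cb, Ebb, Fb

Spelling Fb dominant seventh: Fb–Ab–Cb–Ebb. In first inversion the third is bass, giving Ab, Cb, Ebb, Fb from the bottom.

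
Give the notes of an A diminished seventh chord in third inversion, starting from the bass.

A diminished seventh is A–C–Eb–Gb. Third inversion puts the seventh (Gb) in the bass, with the remaining tones above: Gb, A, C, Eb.

Gb, A, C, Eb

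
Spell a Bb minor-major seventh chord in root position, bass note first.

The chord tones are Bb–Db–F–A. With the root (Bb) lowest for root position: Bb, Db, F, A.

Bb, Db, F, A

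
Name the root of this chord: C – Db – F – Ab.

The distinct letter names are C, Db, F, Ab. Arranged as a stack of thirds they read Db–F–Ab–C, so Db is the root (a Db major seventh chord).

Db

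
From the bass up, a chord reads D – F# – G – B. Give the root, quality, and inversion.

The pitch classes D, F#, G, B arrange in thirds as G–B–D–F#: a G major seventh chord.
D is the fifth of G major seventh; fifth in the bass means second inversion (figured bass 4/3).

G major seventh, second inversion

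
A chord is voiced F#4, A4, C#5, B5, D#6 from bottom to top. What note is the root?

B

The distinct letter names are F#, A, C#, B, D#. Arranged as a stack of thirds they read B–D#–F#–A–C#, so B is the root (a B dominant ninth chord).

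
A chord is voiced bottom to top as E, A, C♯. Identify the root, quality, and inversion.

A major, second inversion

Reducing to letter names: E, A, C#. These stack in thirds as A–C#–E — an A major triad.
With the fifth (E) in the bass, the chord is in second inversion (figured bass 6/4).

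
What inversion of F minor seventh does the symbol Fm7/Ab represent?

Fm7/Ab means F minor seventh with Ab in the bass. Ab is the third of F minor seventh (F–Ab–C–Eb), so this is first inversion.

first inversion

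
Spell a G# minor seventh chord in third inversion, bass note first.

F#, G#, B, D#

The chord tones are G#–B–D#–F#. With the seventh (F#) lowest for third inversion: F#, G#, B, D#.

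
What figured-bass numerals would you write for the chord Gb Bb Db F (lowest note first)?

7

The notes Gb, Bb, Db, F stack in thirds as Gb–Bb–Db–F — a Gb major seventh chord. The bass Gb is the root, so this is root position: figured 7.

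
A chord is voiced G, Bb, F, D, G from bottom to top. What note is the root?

Reordering G, Bb, F, D into stacked thirds gives G–Bb–D–F; the bottom of that stack, G, is the root.

G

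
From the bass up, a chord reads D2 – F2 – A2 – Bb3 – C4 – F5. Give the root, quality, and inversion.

The distinct note names are D, F, A, Bb, C. Stacked in thirds they read Bb–D–F–A–C, which is a major ninth chord on Bb.
With the third (D) in the bass, the chord is in first inversion.

Bb major ninth, first inversion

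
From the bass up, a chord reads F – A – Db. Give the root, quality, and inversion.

Db augmented, first inversion

Reducing to letter names: F, A, Db. These stack in thirds as Db–F–A — a Db augmented triad.
With the third (F) in the bass, the chord is in first inversion (figured bass 6).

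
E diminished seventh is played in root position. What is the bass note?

E

The root of E diminished seventh (E–G–Bb–Db) is E; that is the bass in root position.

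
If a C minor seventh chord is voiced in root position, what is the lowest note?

In root position the root is lowest. For C minor seventh (C–Eb–G–Bb) that is C.

C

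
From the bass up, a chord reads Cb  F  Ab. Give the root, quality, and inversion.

F diminished, second inversion

Reducing to letter names: Cb, F, Ab. These stack in thirds as F–Ab–Cb — an F diminished triad.
The lowest note is Cb, the fifth of the chord, so this is second inversion (figured bass 6/4).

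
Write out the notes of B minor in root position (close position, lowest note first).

B, D, F#

B minor is B–D–F#. Root position puts the root (B) in the bass, with the remaining tones above: B, D, F#.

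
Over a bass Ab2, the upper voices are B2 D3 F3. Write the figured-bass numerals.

4/2

The notes Ab, B, D, F stack in thirds as B–D–F–Ab — a B diminished seventh chord. The bass Ab is the seventh, so this is third inversion: figured 4/2.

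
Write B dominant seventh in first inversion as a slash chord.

B7/D#

First inversion of B dominant seventh has the third (D#) in the bass. As a slash chord: B7/D#.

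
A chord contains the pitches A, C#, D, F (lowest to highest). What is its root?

A, C#, D, F are the tones of a D minor-major seventh chord (D–F–A–C#), making D the root.

D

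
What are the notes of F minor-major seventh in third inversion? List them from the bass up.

E, F, Ab, C

Spelling F minor-major seventh: F–Ab–C–E. In third inversion the seventh is bass, giving E, F, Ab, C from the bottom.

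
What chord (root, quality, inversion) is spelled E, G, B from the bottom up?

E minor, root position

The pitch classes E, G, B arrange in thirds as E–G–B: an E minor triad.
The lowest note is E, the root of the chord, so this is root position (figured bass 5/3).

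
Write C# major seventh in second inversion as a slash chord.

C#maj7/G#

Second inversion of C# major seventh has the fifth (G#) in the bass. As a slash chord: C#maj7/G#.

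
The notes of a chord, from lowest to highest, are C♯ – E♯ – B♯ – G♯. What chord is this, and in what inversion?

The pitch classes C#, E#, B#, G# arrange in thirds as C#–E#–G#–B#: a C# major seventh chord.
With the root (C#) in the bass, the chord is in root position (figured bass 7).

C# major seventh, root position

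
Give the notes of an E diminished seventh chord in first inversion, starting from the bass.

E diminished seventh is E–G–Bb–Db. First inversion puts the third (G) in the bass, with the remaining tones above: G, Bb, Db, E.

G, Bb, Db, E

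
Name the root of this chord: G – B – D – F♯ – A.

G

The distinct letter names are G, B, D, F#, A. Arranged as a stack of thirds they read G–B–D–F#–A, so G is the root (a G major ninth chord).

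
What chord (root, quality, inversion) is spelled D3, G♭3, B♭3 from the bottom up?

Reducing to letter names: D, Gb, Bb. These stack in thirds as Gb–Bb–D — a Gb augmented triad.
D is the fifth of Gb augmented; fifth in the bass means second inversion (figured bass 6/4).

Gb augmented, second inversion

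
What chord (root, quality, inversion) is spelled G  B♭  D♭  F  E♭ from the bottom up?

Reducing to letter names: G, Bb, Db, F, Eb. These stack in thirds as Eb–G–Bb–Db–F — an Eb dominant ninth chord.
With the third (G) in the bass, the chord is in first inversion.

Eb dominant ninth, first inversion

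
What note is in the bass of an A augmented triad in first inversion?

A augmented is A–C#–E#. First inversion places the third in the bass: C#.

C#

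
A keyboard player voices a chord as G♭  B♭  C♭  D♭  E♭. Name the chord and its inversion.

The distinct note names are Gb, Bb, Cb, Db, Eb. Stacked in thirds they read Cb–Eb–Gb–Bb–Db, which is a major ninth chord on Cb.
The lowest note is Gb, the fifth of the chord, so this is second inversion.

Cb major ninth, second inversion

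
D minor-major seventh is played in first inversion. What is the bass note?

D minor-major seventh is D–F–A–C#. First inversion places the third in the bass: F.

F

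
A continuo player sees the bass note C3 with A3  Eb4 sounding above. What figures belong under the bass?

6

The notes C, A, Eb stack in thirds as A–C–Eb — an A diminished triad. The bass C is the third, so this is first inversion: figured 6.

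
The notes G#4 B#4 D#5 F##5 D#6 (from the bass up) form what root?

G#, B#, D#, F## are the tones of a G# major seventh chord (G#–B#–D#–F##), making G# the root.

G#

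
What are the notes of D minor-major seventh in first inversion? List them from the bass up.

The chord tones are D–F–A–C#. With the third (F) lowest for first inversion: F, A, C#, D.

F, A, C#, D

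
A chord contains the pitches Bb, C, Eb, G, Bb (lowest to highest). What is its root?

C

Reordering Bb, C, Eb, G into stacked thirds gives C–Eb–G–Bb; the bottom of that stack, C, is the root.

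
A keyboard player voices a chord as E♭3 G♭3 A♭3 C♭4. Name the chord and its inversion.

The pitch classes Eb, Gb, Ab, Cb arrange in thirds as Ab–Cb–Eb–Gb: an Ab minor seventh chord.
The lowest note is Eb, the fifth of the chord, so this is second inversion (figured bass 4/3).

Ab minor seventh, second inversion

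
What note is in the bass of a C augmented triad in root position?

C augmented is C–E–G#. Root position places the root in the bass: C.

C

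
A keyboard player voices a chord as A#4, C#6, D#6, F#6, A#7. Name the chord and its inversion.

D# minor seventh, second inversion

The distinct note names are A#, C#, D#, F#. Stacked in thirds they read D#–F#–A#–C#, which is a minor seventh chord on D#.
A# is the fifth of D# minor seventh; fifth in the bass means second inversion (figured bass 4/3).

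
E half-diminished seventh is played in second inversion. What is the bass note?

Bb

In second inversion the fifth is lowest. For E half-diminished seventh (E–G–Bb–D) that is Bb.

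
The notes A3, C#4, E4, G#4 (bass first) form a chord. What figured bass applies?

7

The notes A, C#, E, G# stack in thirds as A–C#–E–G# — an A major seventh chord. The bass A is the root, so this is root position: figured 7.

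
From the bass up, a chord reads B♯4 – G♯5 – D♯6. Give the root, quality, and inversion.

The distinct note names are B#, G#, D#. Stacked in thirds they read G#–B#–D#, which is a major triad on G#.
B# is the third of G# major; third in the bass means first inversion (figured bass 6).

G# major, first inversion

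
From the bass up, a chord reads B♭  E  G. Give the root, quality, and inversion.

E diminished, second inversion

The pitch classes Bb, E, G arrange in thirds as E–G–Bb: an E diminished triad.
The lowest note is Bb, the fifth of the chord, so this is second inversion (figured bass 6/4).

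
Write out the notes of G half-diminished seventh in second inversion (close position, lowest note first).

Spelling G half-diminished seventh: G–Bb–Db–F. In second inversion the fifth is bass, giving Db, F, G, Bb from the bottom.

Db, F, G, Bb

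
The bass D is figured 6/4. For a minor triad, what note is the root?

G

The figures 6/4 mean the fifth of the chord is in the bass. If D is the fifth of a minor triad, the root is G (chord tones G–Bb–D).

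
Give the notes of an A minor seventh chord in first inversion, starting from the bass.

C, E, G, A

The chord tones are A–C–E–G. With the third (C) lowest for first inversion: C, E, G, A.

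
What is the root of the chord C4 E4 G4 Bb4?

The distinct letter names are C, E, G, Bb. Arranged as a stack of thirds they read C–E–G–Bb, so C is the root (a C dominant seventh chord).

C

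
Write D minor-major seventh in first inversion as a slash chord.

First inversion of D minor-major seventh has the third (F) in the bass. As a slash chord: Dm(maj7)/F.

Dm(maj7)/F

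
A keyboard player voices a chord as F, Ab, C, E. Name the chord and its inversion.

F minor-major seventh, root position

Reducing to letter names: F, Ab, C, E. These stack in thirds as F–Ab–C–E — an F minor-major seventh chord.
F is the root of F minor-major seventh; root in the bass means root position (figured bass 7).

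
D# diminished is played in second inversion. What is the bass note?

In second inversion the fifth is lowest. For D# diminished (D#–F#–A) that is A.

A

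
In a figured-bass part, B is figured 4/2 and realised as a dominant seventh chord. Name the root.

The figures 4/2 mean the seventh of the chord is in the bass. If B is the seventh of a dominant seventh chord, the root is C# (chord tones C#–E#–G#–B).

C#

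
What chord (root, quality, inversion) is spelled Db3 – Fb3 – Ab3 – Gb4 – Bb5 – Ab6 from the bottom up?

The pitch classes Db, Fb, Ab, Gb, Bb arrange in thirds as Gb–Bb–Db–Fb–Ab: a Gb dominant ninth chord.
The lowest note is Db, the fifth of the chord, so this is second inversion.

Gb dominant ninth, second inversion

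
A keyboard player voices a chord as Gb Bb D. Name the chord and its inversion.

Reducing to letter names: Gb, Bb, D. These stack in thirds as Gb–Bb–D — a Gb augmented triad.
The lowest note is Gb, the root of the chord, so this is root position (figured bass 5/3).

Gb augmented, root position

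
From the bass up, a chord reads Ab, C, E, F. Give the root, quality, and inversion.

F minor-major seventh, first inversion

The pitch classes Ab, C, E, F arrange in thirds as F–Ab–C–E: an F minor-major seventh chord.
The lowest note is Ab, the third of the chord, so this is first inversion (figured bass 6/5).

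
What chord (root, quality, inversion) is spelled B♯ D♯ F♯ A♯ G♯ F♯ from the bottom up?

G# dominant ninth, first inversion

Reducing to letter names: B#, D#, F#, A#, G#. These stack in thirds as G#–B#–D#–F#–A# — a G# dominant ninth chord.
With the third (B#) in the bass, the chord is in first inversion.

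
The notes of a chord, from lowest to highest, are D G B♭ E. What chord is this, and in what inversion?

The distinct note names are D, G, Bb, E. Stacked in thirds they read E–G–Bb–D, which is a half-diminished seventh chord on E.
The lowest note is D, the seventh of the chord, so this is third inversion (figured bass 4/2).

E half-diminished seventh, third inversion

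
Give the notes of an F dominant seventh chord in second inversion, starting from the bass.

F dominant seventh is F–A–C–Eb. Second inversion puts the fifth (C) in the bass, with the remaining tones above: C, Eb, F, A.

C, Eb, F, A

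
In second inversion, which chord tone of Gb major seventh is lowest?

The fifth of Gb major seventh (Gb–Bb–Db–F) is Db; that is the bass in second inversion.

Db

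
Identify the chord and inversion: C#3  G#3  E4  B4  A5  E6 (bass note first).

The distinct note names are C#, G#, E, B, A. Stacked in thirds they read A–C#–E–G#–B, which is a major ninth chord on A.
C# is the third of A major ninth; third in the bass means first inversion.

A major ninth, first inversion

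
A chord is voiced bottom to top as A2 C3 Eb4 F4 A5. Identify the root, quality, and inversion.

The pitch classes A, C, Eb, F arrange in thirds as F–A–C–Eb: an F dominant seventh chord.
A is the third of F dominant seventh; third in the bass means first inversion (figured bass 6/5).

F dominant seventh, first inversion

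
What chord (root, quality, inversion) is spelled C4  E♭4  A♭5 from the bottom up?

Ab major, first inversion

Reducing to letter names: C, Eb, Ab. These stack in thirds as Ab–C–Eb — an Ab major triad.
The lowest note is C, the third of the chord, so this is first inversion (figured bass 6).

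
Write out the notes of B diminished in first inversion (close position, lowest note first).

D, F, B

B diminished is B–D–F. First inversion puts the third (D) in the bass, with the remaining tones above: D, F, B.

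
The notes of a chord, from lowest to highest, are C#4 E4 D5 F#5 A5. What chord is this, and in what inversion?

Reducing to letter names: C#, E, D, F#, A. These stack in thirds as D–F#–A–C#–E — a D major ninth chord.
C# is the seventh of D major ninth; seventh in the bass means third inversion.

D major ninth, third inversion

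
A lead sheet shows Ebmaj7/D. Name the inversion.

third inversion

Ebmaj7/D means Eb major seventh with D in the bass. D is the seventh of Eb major seventh (Eb–G–Bb–D), so this is third inversion.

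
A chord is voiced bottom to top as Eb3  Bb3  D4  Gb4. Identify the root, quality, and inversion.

Eb minor-major seventh, root position

The distinct note names are Eb, Bb, D, Gb. Stacked in thirds they read Eb–Gb–Bb–D, which is a minor-major seventh chord on Eb.
With the root (Eb) in the bass, the chord is in root position (figured bass 7).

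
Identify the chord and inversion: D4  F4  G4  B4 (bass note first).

G dominant seventh, second inversion

Reducing to letter names: D, F, G, B. These stack in thirds as G–B–D–F — a G dominant seventh chord.
D is the fifth of G dominant seventh; fifth in the bass means second inversion (figured bass 4/3).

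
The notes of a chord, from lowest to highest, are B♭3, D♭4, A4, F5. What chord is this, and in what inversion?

Bb minor-major seventh, root position

Reducing to letter names: Bb, Db, A, F. These stack in thirds as Bb–Db–F–A — a Bb minor-major seventh chord.
The lowest note is Bb, the root of the chord, so this is root position (figured bass 7).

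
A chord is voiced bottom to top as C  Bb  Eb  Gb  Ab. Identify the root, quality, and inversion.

The distinct note names are C, Bb, Eb, Gb, Ab. Stacked in thirds they read Ab–C–Eb–Gb–Bb, which is a dominant ninth chord on Ab.
C is the third of Ab dominant ninth; third in the bass means first inversion.

Ab dominant ninth, first inversion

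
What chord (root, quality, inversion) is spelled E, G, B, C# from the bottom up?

The distinct note names are E, G, B, C#. Stacked in thirds they read C#–E–G–B, which is a half-diminished seventh chord on C#.
The lowest note is E, the third of the chord, so this is first inversion (figured bass 6/5).

C# half-diminished seventh, first inversion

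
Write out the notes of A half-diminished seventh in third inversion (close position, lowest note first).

G, A, C, Eb

Spelling A half-diminished seventh: A–C–Eb–G. In third inversion the seventh is bass, giving G, A, C, Eb from the bottom.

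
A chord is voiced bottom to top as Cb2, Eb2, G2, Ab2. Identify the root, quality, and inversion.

Ab minor-major seventh, first inversion

The distinct note names are Cb, Eb, G, Ab. Stacked in thirds they read Ab–Cb–Eb–G, which is a minor-major seventh chord on Ab.
With the third (Cb) in the bass, the chord is in first inversion (figured bass 6/5).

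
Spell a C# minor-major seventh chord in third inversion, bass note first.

B#, C#, E, G#

The chord tones are C#–E–G#–B#. With the seventh (B#) lowest for third inversion: B#, C#, E, G#.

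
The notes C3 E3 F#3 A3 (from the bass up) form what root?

F#

C, E, F#, A are the tones of an F# half-diminished seventh chord (F#–A–C–E), making F# the root.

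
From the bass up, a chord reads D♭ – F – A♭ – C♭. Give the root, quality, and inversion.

The distinct note names are Db, F, Ab, Cb. Stacked in thirds they read Db–F–Ab–Cb, which is a dominant seventh chord on Db.
Db is the root of Db dominant seventh; root in the bass means root position (figured bass 7).

Db dominant seventh, root position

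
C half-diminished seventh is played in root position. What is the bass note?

C half-diminished seventh is C–Eb–Gb–Bb. Root position places the root in the bass: C.

C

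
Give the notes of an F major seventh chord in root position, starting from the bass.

F, A, C, E

The chord tones are F–A–C–E. With the root (F) lowest for root position: F, A, C, E.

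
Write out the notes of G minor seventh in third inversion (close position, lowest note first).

The chord tones are G–Bb–D–F. With the seventh (F) lowest for third inversion: F, G, Bb, D.

F, G, Bb, D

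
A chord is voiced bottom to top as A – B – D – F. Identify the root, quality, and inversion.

Reducing to letter names: A, B, D, F. These stack in thirds as B–D–F–A — a B half-diminished seventh chord.
The lowest note is A, the seventh of the chord, so this is third inversion (figured bass 4/2).

B half-diminished seventh, third inversion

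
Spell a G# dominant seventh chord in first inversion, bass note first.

Spelling G# dominant seventh: G#–B#–D#–F#. In first inversion the third is bass, giving B#, D#, F#, G# from the bottom.

B#, D#, F#, G#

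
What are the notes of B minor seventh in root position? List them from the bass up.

B, D, F#, A

B minor seventh is B–D–F#–A. Root position puts the root (B) in the bass, with the remaining tones above: B, D, F#, A.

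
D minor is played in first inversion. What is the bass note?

F

D minor is D–F–A. First inversion places the third in the bass: F.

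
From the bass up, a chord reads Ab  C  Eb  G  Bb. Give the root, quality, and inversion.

Ab major ninth, root position

The distinct note names are Ab, C, Eb, G, Bb. Stacked in thirds they read Ab–C–Eb–G–Bb, which is a major ninth chord on Ab.
The lowest note is Ab, the root of the chord, so this is root position.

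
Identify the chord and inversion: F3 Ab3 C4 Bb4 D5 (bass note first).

The pitch classes F, Ab, C, Bb, D arrange in thirds as Bb–D–F–Ab–C: a Bb dominant ninth chord.
F is the fifth of Bb dominant ninth; fifth in the bass means second inversion.

Bb dominant ninth, second inversion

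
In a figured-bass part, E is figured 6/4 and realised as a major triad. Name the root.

A

The figures 6/4 mean the fifth of the chord is in the bass. If E is the fifth of a major triad, the root is A (chord tones A–C#–E).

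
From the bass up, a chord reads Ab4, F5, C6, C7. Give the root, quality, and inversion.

The distinct note names are Ab, F, C. Stacked in thirds they read F–Ab–C, which is a minor triad on F.
With the third (Ab) in the bass, the chord is in first inversion (figured bass 6).

F minor, first inversion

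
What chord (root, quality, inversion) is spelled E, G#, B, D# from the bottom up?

E major seventh, root position

The distinct note names are E, G#, B, D#. Stacked in thirds they read E–G#–B–D#, which is a major seventh chord on E.
The lowest note is E, the root of the chord, so this is root position (figured bass 7).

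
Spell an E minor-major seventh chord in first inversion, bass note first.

Spelling E minor-major seventh: E–G–B–D#. In first inversion the third is bass, giving G, B, D#, E from the bottom.

G, B, D#, E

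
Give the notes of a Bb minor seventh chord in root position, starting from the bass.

Bb, Db, F, Ab

Spelling Bb minor seventh: Bb–Db–F–Ab. In root position the root is bass, giving Bb, Db, F, Ab from the bottom.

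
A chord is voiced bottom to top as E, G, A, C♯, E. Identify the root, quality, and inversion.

The distinct note names are E, G, A, C#. Stacked in thirds they read A–C#–E–G, which is a dominant seventh chord on A.
The lowest note is E, the fifth of the chord, so this is second inversion (figured bass 4/3).

A dominant seventh, second inversion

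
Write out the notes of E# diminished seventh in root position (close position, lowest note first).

Spelling E# diminished seventh: E#–G#–B–D. In root position the root is bass, giving E#, G#, B, D from the bottom.

E#, G#, B, D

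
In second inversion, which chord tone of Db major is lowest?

Ab

The fifth of Db major (Db–F–Ab) is Ab; that is the bass in second inversion.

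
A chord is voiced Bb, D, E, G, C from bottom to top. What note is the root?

C

Reordering Bb, D, E, G, C into stacked thirds gives C–E–G–Bb–D; the bottom of that stack, C, is the root.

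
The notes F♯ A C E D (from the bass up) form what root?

D

The distinct letter names are F#, A, C, E, D. Arranged as a stack of thirds they read D–F#–A–C–E, so D is the root (a D dominant ninth chord).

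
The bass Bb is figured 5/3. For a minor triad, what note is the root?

Bb

The figures 5/3 mean the root of the chord is in the bass. If Bb is the root of a minor triad, the root is Bb (chord tones Bb–Db–F).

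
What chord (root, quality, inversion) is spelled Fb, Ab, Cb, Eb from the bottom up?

The distinct note names are Fb, Ab, Cb, Eb. Stacked in thirds they read Fb–Ab–Cb–Eb, which is a major seventh chord on Fb.
With the root (Fb) in the bass, the chord is in root position (figured bass 7).

Fb major seventh, root position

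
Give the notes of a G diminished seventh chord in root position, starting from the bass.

G, Bb, Db, Fb

G diminished seventh is G–Bb–Db–Fb. Root position puts the root (G) in the bass, with the remaining tones above: G, Bb, Db, Fb.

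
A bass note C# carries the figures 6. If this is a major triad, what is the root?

A

The figures 6 mean the third of the chord is in the bass. If C# is the third of a major triad, the root is A (chord tones A–C#–E).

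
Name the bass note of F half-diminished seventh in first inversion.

Ab

In first inversion the third is lowest. For F half-diminished seventh (F–Ab–Cb–Eb) that is Ab.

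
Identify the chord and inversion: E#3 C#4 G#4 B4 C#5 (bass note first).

C# dominant seventh, first inversion

The distinct note names are E#, C#, G#, B. Stacked in thirds they read C#–E#–G#–B, which is a dominant seventh chord on C#.
The lowest note is E#, the third of the chord, so this is first inversion (figured bass 6/5).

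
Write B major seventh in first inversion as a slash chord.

First inversion of B major seventh has the third (D#) in the bass. As a slash chord: Bmaj7/D#.

Bmaj7/D#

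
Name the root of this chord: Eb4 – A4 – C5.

The distinct letter names are Eb, A, C. Arranged as a stack of thirds they read A–C–Eb, so A is the root (an A diminished triad).

A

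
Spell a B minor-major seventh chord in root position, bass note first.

B, D, F#, A#

B minor-major seventh is B–D–F#–A#. Root position puts the root (B) in the bass, with the remaining tones above: B, D, F#, A#.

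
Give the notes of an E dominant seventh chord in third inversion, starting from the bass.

D, E, G#, B

The chord tones are E–G#–B–D. With the seventh (D) lowest for third inversion: D, E, G#, B.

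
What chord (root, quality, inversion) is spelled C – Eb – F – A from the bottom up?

F dominant seventh, second inversion

The pitch classes C, Eb, F, A arrange in thirds as F–A–C–Eb: an F dominant seventh chord.
With the fifth (C) in the bass, the chord is in second inversion (figured bass 4/3).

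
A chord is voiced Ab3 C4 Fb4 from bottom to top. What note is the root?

Ab, C, Fb are the tones of an Fb augmented triad (Fb–Ab–C), making Fb the root.

Fb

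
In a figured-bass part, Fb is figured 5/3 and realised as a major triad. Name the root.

The figures 5/3 mean the root of the chord is in the bass. If Fb is the root of a major triad, the root is Fb (chord tones Fb–Ab–Cb).

Fb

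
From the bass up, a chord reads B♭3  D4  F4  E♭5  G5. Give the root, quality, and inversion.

Reducing to letter names: Bb, D, F, Eb, G. These stack in thirds as Eb–G–Bb–D–F — an Eb major ninth chord.
The lowest note is Bb, the fifth of the chord, so this is second inversion.

Eb major ninth, second inversion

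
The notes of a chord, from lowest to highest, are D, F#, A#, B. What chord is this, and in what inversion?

B minor-major seventh, first inversion

Reducing to letter names: D, F#, A#, B. These stack in thirds as B–D–F#–A# — a B minor-major seventh chord.
With the third (D) in the bass, the chord is in first inversion (figured bass 6/5).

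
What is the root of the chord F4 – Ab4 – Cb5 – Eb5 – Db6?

Db

F, Ab, Cb, Eb, Db are the tones of a Db dominant ninth chord (Db–F–Ab–Cb–Eb), making Db the root.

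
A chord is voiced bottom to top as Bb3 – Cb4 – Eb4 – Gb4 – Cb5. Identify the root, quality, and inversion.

Cb major seventh, third inversion

The distinct note names are Bb, Cb, Eb, Gb. Stacked in thirds they read Cb–Eb–Gb–Bb, which is a major seventh chord on Cb.
The lowest note is Bb, the seventh of the chord, so this is third inversion (figured bass 4/2).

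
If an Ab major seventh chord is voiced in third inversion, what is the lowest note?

The seventh of Ab major seventh (Ab–C–Eb–G) is G; that is the bass in third inversion.

G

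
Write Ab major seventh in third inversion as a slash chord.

Abmaj7/G

Third inversion of Ab major seventh has the seventh (G) in the bass. As a slash chord: Abmaj7/G.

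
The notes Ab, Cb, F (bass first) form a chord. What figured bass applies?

The notes Ab, Cb, F stack in thirds as F–Ab–Cb — an F diminished triad. The bass Ab is the third, so this is first inversion: figured 6.

6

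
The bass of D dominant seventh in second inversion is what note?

D dominant seventh is D–F#–A–C. Second inversion places the fifth in the bass: A.

A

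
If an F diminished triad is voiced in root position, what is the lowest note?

F diminished is F–Ab–Cb. Root position places the root in the bass: F.

F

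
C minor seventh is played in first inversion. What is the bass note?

Eb

The third of C minor seventh (C–Eb–G–Bb) is Eb; that is the bass in first inversion.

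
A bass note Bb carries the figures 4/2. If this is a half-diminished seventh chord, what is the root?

C

The figures 4/2 mean the seventh of the chord is in the bass. If Bb is the seventh of a half-diminished seventh chord, the root is C (chord tones C–Eb–Gb–Bb).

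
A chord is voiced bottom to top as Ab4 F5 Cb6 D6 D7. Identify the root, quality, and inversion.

The distinct note names are Ab, F, Cb, D. Stacked in thirds they read D–F–Ab–Cb, which is a diminished seventh chord on D.
Ab is the fifth of D diminished seventh; fifth in the bass means second inversion (figured bass 4/3).

D diminished seventh, second inversion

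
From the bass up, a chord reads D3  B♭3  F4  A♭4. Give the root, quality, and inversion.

The distinct note names are D, Bb, F, Ab. Stacked in thirds they read Bb–D–F–Ab, which is a dominant seventh chord on Bb.
With the third (D) in the bass, the chord is in first inversion (figured bass 6/5).

Bb dominant seventh, first inversion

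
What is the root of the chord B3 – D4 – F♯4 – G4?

Reordering B, D, F#, G into stacked thirds gives G–B–D–F#; the bottom of that stack, G, is the root.

G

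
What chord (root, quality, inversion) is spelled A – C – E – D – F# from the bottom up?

Reducing to letter names: A, C, E, D, F#. These stack in thirds as D–F#–A–C–E — a D dominant ninth chord.
The lowest note is A, the fifth of the chord, so this is second inversion.

D dominant ninth, second inversion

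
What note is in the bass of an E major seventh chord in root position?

E

In root position the root is lowest. For E major seventh (E–G#–B–D#) that is E.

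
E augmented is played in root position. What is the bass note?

E

In root position the root is lowest. For E augmented (E–G#–B#) that is E.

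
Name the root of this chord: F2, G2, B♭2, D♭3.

G

F, G, Bb, Db are the tones of a G half-diminished seventh chord (G–Bb–Db–F), making G the root.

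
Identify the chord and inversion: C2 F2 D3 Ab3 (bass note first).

Reducing to letter names: C, F, D, Ab. These stack in thirds as D–F–Ab–C — a D half-diminished seventh chord.
The lowest note is C, the seventh of the chord, so this is third inversion (figured bass 4/2).

D half-diminished seventh, third inversion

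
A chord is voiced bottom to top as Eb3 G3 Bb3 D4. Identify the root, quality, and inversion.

The distinct note names are Eb, G, Bb, D. Stacked in thirds they read Eb–G–Bb–D, which is a major seventh chord on Eb.
With the root (Eb) in the bass, the chord is in root position (figured bass 7).

Eb major seventh, root position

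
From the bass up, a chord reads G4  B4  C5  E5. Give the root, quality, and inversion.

The pitch classes G, B, C, E arrange in thirds as C–E–G–B: a C major seventh chord.
G is the fifth of C major seventh; fifth in the bass means second inversion (figured bass 4/3).

C major seventh, second inversion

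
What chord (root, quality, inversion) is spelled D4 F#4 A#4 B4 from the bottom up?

B minor-major seventh, first inversion

The pitch classes D, F#, A#, B arrange in thirds as B–D–F#–A#: a B minor-major seventh chord.
D is the third of B minor-major seventh; third in the bass means first inversion (figured bass 6/5).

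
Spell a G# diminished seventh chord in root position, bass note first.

The chord tones are G#–B–D–F. With the root (G#) lowest for root position: G#, B, D, F.

G#, B, D, F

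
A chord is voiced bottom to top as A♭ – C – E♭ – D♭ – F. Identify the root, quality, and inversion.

Reducing to letter names: Ab, C, Eb, Db, F. These stack in thirds as Db–F–Ab–C–Eb — a Db major ninth chord.
Ab is the fifth of Db major ninth; fifth in the bass means second inversion.

Db major ninth, second inversion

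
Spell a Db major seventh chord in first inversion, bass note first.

F, Ab, C, Db

The chord tones are Db–F–Ab–C. With the third (F) lowest for first inversion: F, Ab, C, Db.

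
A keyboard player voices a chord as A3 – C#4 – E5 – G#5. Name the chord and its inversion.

A major seventh, root position

The distinct note names are A, C#, E, G#. Stacked in thirds they read A–C#–E–G#, which is a major seventh chord on A.
With the root (A) in the bass, the chord is in root position (figured bass 7).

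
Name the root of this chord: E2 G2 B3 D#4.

E, G, B, D# are the tones of an E minor-major seventh chord (E–G–B–D#), making E the root.

E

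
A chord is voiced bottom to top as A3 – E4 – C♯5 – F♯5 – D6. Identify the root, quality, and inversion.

D major ninth, second inversion

Reducing to letter names: A, E, C#, F#, D. These stack in thirds as D–F#–A–C#–E — a D major ninth chord.
A is the fifth of D major ninth; fifth in the bass means second inversion.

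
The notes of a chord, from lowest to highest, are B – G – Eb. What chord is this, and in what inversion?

The pitch classes B, G, Eb arrange in thirds as Eb–G–B: an Eb augmented triad.
B is the fifth of Eb augmented; fifth in the bass means second inversion (figured bass 6/4).

Eb augmented, second inversion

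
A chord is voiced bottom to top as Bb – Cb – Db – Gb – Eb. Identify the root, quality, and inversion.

Reducing to letter names: Bb, Cb, Db, Gb, Eb. These stack in thirds as Cb–Eb–Gb–Bb–Db — a Cb major ninth chord.
With the seventh (Bb) in the bass, the chord is in third inversion.

Cb major ninth, third inversion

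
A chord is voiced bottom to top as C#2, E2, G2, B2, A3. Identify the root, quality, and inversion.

A dominant ninth, first inversion

The pitch classes C#, E, G, B, A arrange in thirds as A–C#–E–G–B: an A dominant ninth chord.
The lowest note is C#, the third of the chord, so this is first inversion.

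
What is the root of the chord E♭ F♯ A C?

F#

The distinct letter names are Eb, F#, A, C. Arranged as a stack of thirds they read F#–A–C–Eb, so F# is the root (an F# diminished seventh chord).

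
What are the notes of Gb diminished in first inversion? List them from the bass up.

Bbb, Dbb, Gb

Spelling Gb diminished: Gb–Bbb–Dbb. In first inversion the third is bass, giving Bbb, Dbb, Gb from the bottom.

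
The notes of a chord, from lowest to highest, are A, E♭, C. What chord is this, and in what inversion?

A diminished, root position

The pitch classes A, Eb, C arrange in thirds as A–C–Eb: an A diminished triad.
A is the root of A diminished; root in the bass means root position (figured bass 5/3).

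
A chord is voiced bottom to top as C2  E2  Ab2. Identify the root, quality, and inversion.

Ab augmented, first inversion

Reducing to letter names: C, E, Ab. These stack in thirds as Ab–C–E — an Ab augmented triad.
The lowest note is C, the third of the chord, so this is first inversion (figured bass 6).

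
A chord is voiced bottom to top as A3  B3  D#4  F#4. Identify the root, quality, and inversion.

B dominant seventh, third inversion

Reducing to letter names: A, B, D#, F#. These stack in thirds as B–D#–F#–A — a B dominant seventh chord.
A is the seventh of B dominant seventh; seventh in the bass means third inversion (figured bass 4/2).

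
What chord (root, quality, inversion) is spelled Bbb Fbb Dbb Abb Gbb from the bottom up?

Reducing to letter names: Bbb, Fbb, Dbb, Abb, Gbb. These stack in thirds as Gbb–Bbb–Dbb–Fbb–Abb — a Gbb dominant ninth chord.
The lowest note is Bbb, the third of the chord, so this is first inversion.

Gbb dominant ninth, first inversion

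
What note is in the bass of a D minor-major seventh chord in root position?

The root of D minor-major seventh (D–F–A–C#) is D; that is the bass in root position.

D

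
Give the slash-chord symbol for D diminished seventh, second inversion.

Ddim7/Ab

Second inversion of D diminished seventh has the fifth (Ab) in the bass. As a slash chord: Ddim7/Ab.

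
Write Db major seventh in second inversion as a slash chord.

Second inversion of Db major seventh has the fifth (Ab) in the bass. As a slash chord: Dbmaj7/Ab.

Dbmaj7/Ab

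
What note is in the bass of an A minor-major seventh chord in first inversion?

C

A minor-major seventh is A–C–E–G#. First inversion places the third in the bass: C.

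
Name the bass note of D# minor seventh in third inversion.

In third inversion the seventh is lowest. For D# minor seventh (D#–F#–A#–C#) that is C#.

C#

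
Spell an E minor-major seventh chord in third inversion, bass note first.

E minor-major seventh is E–G–B–D#. Third inversion puts the seventh (D#) in the bass, with the remaining tones above: D#, E, G, B.

D#, E, G, B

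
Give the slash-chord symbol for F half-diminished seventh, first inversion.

Fø7/Ab

First inversion of F half-diminished seventh has the third (Ab) in the bass. As a slash chord: Fø7/Ab.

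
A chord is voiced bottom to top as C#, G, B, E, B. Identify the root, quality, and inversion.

C# half-diminished seventh, root position

Reducing to letter names: C#, G, B, E. These stack in thirds as C#–E–G–B — a C# half-diminished seventh chord.
With the root (C#) in the bass, the chord is in root position (figured bass 7).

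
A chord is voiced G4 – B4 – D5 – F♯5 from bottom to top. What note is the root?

G

The distinct letter names are G, B, D, F#. Arranged as a stack of thirds they read G–B–D–F#, so G is the root (a G major seventh chord).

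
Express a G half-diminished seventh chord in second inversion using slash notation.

Gø7/Db

Second inversion of G half-diminished seventh has the fifth (Db) in the bass. As a slash chord: Gø7/Db.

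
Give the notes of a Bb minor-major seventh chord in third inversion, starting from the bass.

A, Bb, Db, F

Spelling Bb minor-major seventh: Bb–Db–F–A. In third inversion the seventh is bass, giving A, Bb, Db, F from the bottom.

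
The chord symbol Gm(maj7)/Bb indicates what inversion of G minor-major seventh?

Gm(maj7)/Bb means G minor-major seventh with Bb in the bass. Bb is the third of G minor-major seventh (G–Bb–D–F#), so this is first inversion.

first inversion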